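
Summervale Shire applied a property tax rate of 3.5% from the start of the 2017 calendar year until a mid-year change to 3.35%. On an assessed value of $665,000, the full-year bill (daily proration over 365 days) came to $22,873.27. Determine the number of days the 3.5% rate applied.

Let d = days at the first rate; then 365 − d days at the second rate.
$665,000 × [3.5%·d + 3.35%·(365−d)] / 365 = $22,873.27
Solving gives d = 218, so the new rate took effect on 7 Aug 2017.

218 days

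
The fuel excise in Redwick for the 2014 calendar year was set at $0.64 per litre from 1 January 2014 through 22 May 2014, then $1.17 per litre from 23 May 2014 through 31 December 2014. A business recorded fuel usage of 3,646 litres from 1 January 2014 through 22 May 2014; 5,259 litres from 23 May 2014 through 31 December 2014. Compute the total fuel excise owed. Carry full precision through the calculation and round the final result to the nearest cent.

1 January – 22 May 2014: 3,646 litres at $0.64/litre → $2,333.44
23 May – 31 December 2014: 5,259 litres at $1.17/litre → $6,153.03

$8,486.47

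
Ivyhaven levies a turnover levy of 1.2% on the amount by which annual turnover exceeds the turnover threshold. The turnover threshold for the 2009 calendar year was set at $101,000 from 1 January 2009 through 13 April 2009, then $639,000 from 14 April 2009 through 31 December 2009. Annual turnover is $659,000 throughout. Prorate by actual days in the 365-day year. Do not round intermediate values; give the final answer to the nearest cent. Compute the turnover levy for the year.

$2,061.83

1 January – 13 April 2009: 103 days, exemption $101,000 → ($659,000 − $101,000) × 1.2% × 103/365 = $1,889.5562
14 April – 31 December 2009: 262 days, exemption $639,000 → ($659,000 − $639,000) × 1.2% × 262/365 = $172.2740
Total = $2,061.8301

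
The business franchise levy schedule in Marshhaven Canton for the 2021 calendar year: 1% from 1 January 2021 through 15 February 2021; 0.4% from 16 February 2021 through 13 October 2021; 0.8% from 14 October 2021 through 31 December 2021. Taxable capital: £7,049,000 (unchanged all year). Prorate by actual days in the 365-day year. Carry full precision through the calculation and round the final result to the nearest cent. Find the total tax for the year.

1 January – 15 February 2021: 46 days at 1% → £7,049,000 × 1% × 46/365 = £8,883.6712
16 February – 13 October 2021: 240 days at 0.4% → £7,049,000 × 0.4% × 240/365 = £18,539.8356
14 October – 31 December 2021: 79 days at 0.8% → £7,049,000 × 0.8% × 79/365 = £12,205.3918
Total = £39,628.8986

£39,628.90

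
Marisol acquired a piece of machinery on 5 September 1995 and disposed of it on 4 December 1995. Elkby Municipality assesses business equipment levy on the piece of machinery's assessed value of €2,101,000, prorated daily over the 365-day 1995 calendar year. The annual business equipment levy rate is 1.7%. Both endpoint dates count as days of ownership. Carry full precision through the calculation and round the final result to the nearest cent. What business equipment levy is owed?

Days held (5 September – 4 December 1995): 91 out of 365
Tax = €2,101,000 × 1.7% × 91/365 = €8,904.7863

€8,904.79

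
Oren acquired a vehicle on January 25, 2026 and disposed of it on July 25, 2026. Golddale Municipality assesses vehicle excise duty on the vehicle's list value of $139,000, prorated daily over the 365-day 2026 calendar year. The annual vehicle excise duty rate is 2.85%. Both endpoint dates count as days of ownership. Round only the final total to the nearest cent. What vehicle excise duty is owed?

$1,975.32

Days held (January 25 – July 25, 2026): 182 out of 365
Tax = $139,000 × 2.85% × 182/365 = $1,975.3233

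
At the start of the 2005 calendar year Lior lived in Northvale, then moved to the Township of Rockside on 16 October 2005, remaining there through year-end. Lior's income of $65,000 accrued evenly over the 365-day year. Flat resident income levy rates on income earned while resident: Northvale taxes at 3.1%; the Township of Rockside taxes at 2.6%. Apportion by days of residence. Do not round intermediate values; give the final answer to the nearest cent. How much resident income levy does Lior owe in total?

$1,946.44

Northvale, 1 January – 15 October 2005: 288 days → $65,000 × 3.1% × 288/365 = $1,589.9178
The Township of Rockside, 16 October – 31 December 2005: 77 days → $65,000 × 2.6% × 77/365 = $356.5205
Total = $1,946.4384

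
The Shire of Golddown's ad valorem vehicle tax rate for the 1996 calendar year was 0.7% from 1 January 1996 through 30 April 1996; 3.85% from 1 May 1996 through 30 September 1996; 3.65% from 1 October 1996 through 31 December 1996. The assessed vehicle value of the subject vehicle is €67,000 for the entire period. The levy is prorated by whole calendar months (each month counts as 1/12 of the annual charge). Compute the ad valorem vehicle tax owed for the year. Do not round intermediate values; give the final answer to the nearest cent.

€1,842.50

1 January – 30 April 1996: 4 months at 0.7% → €67,000 × 0.7% × 4/12 = €156.3333
1 May – 30 September 1996: 5 months at 3.85% → €67,000 × 3.85% × 5/12 = €1,074.7917
1 October – 31 December 1996: 3 months at 3.65% → €67,000 × 3.65% × 3/12 = €611.3750
Total = €1,842.5000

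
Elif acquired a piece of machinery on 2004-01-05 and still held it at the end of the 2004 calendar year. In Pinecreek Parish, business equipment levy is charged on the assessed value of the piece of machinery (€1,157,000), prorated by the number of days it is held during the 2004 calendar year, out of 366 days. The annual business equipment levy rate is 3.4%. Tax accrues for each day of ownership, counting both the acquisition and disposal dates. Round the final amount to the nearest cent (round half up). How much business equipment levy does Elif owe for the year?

€38,908.08

Days held (2004-01-05 to 2004-12-31): 362 out of 366
Tax = €1,157,000 × 3.4% × 362/366 = €38,908.0765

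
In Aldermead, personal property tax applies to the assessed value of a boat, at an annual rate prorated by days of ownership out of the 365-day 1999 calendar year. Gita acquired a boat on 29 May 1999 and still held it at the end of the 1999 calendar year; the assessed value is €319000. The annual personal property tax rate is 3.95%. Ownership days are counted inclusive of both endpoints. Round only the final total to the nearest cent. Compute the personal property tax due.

€7491.26

Days held (29 May – 31 December 1999): 217 out of 365
Tax = €319000 × 3.95% × 217/365 = €7491.2562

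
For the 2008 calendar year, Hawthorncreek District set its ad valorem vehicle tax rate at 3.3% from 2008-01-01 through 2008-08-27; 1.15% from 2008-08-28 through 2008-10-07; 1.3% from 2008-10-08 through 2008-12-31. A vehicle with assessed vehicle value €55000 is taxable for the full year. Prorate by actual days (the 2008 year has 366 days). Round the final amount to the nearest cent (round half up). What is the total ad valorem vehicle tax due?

2008-01-01 to 2008-08-27: 240 days at 3.3% → €55000 × 3.3% × 240/366 = €1190.1639
2008-08-28 to 2008-10-07: 41 days at 1.15% → €55000 × 1.15% × 41/366 = €70.8538
2008-10-08 to 2008-12-31: 85 days at 1.3% → €55000 × 1.3% × 85/366 = €166.0519
Total = €1427.0697

€1427.07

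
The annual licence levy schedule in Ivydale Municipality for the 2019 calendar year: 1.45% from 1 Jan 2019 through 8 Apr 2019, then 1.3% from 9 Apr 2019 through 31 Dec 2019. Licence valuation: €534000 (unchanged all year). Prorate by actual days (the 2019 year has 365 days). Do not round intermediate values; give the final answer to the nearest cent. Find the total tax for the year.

1 Jan – 8 Apr 2019: 98 days at 1.45% → €534000 × 1.45% × 98/365 = €2078.9425
9 Apr – 31 Dec 2019: 267 days at 1.3% → €534000 × 1.3% × 267/365 = €5078.1205
Total = €7157.0630

€7157.06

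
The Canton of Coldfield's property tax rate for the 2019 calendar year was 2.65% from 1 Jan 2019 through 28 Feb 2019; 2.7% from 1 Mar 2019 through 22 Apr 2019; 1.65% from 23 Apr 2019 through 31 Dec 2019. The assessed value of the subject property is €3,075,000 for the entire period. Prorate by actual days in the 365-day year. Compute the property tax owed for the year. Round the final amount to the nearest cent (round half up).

1 Jan – 28 Feb 2019: 59 days at 2.65% → €3,075,000 × 2.65% × 59/365 = €13,171.9521
1 Mar – 22 Apr 2019: 53 days at 2.7% → €3,075,000 × 2.7% × 53/365 = €12,055.6849
23 Apr – 31 Dec 2019: 253 days at 1.65% → €3,075,000 × 1.65% × 253/365 = €35,168.7329
Total = €60,396.3699

€60,396.37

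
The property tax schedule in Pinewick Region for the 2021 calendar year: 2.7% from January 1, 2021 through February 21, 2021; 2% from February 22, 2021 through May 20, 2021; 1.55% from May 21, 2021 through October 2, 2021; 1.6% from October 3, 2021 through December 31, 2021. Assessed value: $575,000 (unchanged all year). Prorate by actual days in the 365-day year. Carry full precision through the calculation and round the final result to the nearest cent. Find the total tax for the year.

$10,549.28

January 1 – February 21, 2021: 52 days at 2.7% → $575,000 × 2.7% × 52/365 = $2,211.7808
February 22 – May 20, 2021: 88 days at 2% → $575,000 × 2% × 88/365 = $2,772.6027
May 21 – October 2, 2021: 135 days at 1.55% → $575,000 × 1.55% × 135/365 = $3,296.4041
October 3 – December 31, 2021: 90 days at 1.6% → $575,000 × 1.6% × 90/365 = $2,268.4932
Total = $10,549.2808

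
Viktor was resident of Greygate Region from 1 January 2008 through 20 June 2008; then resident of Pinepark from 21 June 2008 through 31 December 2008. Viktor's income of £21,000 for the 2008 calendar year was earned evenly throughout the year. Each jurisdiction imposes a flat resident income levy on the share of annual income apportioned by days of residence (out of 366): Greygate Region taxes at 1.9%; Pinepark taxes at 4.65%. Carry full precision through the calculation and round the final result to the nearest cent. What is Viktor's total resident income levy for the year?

£705.11

Greygate Region, 1 January – 20 June 2008: 172 days → £21,000 × 1.9% × 172/366 = £187.5082
Pinepark, 21 June – 31 December 2008: 194 days → £21,000 × 4.65% × 194/366 = £517.5984
Total = £705.1066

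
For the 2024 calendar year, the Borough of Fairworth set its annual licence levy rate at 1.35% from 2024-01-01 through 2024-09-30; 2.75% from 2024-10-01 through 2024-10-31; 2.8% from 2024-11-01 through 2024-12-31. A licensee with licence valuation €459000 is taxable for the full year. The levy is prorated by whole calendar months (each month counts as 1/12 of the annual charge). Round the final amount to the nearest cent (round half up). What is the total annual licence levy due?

2024-01-01 to 2024-09-30: 9 months at 1.35% → €459000 × 1.35% × 9/12 = €4647.3750
2024-10-01 to 2024-10-31: 1 month at 2.75% → €459000 × 2.75% × 1/12 = €1051.8750
2024-11-01 to 2024-12-31: 2 months at 2.8% → €459000 × 2.8% × 2/12 = €2142.0000
Total = €7841.2500

€7841.25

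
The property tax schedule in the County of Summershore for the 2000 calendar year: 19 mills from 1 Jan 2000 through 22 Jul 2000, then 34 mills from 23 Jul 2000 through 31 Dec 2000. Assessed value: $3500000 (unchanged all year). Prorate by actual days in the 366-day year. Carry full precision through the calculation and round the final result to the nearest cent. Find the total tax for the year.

1 Jan – 22 Jul 2000: 204 days at 19 mills → $3500000 × 1.9% × 204/366 = $37065.5738
23 Jul – 31 Dec 2000: 162 days at 34 mills → $3500000 × 3.4% × 162/366 = $52672.1311
Total = $89737.7049

$89737.70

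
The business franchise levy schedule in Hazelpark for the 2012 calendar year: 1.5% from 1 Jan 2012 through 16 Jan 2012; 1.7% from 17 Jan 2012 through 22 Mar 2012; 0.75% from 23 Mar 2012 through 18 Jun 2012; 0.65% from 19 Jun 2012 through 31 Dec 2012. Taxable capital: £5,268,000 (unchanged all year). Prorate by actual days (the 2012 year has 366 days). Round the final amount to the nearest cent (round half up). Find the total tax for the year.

1 Jan – 16 Jan 2012: 16 days at 1.5% → £5,268,000 × 1.5% × 16/366 = £3,454.4262
17 Jan – 22 Mar 2012: 66 days at 1.7% → £5,268,000 × 1.7% × 66/366 = £16,149.4426
23 Mar – 18 Jun 2012: 88 days at 0.75% → £5,268,000 × 0.75% × 88/366 = £9,499.6721
19 Jun – 31 Dec 2012: 196 days at 0.65% → £5,268,000 × 0.65% × 196/366 = £18,337.2459
Total = £47,440.7869

£47,440.79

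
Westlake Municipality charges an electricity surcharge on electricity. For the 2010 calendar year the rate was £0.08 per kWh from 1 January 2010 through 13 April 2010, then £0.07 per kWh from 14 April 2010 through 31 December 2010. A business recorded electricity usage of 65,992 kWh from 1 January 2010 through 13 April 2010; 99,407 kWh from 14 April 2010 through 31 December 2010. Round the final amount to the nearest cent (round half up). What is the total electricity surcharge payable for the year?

£12237.85

1 January – 13 April 2010: 65,992 kWh at £0.08/kWh → £5279.36
14 April – 31 December 2010: 99,407 kWh at £0.07/kWh → £6958.49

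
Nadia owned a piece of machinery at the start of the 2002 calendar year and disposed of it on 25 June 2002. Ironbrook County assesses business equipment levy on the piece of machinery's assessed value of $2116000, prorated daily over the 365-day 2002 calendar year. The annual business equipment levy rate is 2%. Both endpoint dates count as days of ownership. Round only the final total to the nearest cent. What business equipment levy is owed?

$20406.36

Days held (1 January – 25 June 2002): 176 out of 365
Tax = $2116000 × 2% × 176/365 = $20406.3562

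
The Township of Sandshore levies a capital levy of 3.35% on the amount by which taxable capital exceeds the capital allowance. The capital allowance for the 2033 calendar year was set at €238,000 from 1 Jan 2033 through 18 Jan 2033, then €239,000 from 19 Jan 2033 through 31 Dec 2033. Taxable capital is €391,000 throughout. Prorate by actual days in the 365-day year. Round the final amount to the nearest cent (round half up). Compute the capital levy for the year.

€5,093.65

1 Jan – 18 Jan 2033: 18 days, exemption €238,000 → (€391,000 − €238,000) × 3.35% × 18/365 = €252.7644
19 Jan – 31 Dec 2033: 347 days, exemption €239,000 → (€391,000 − €239,000) × 3.35% × 347/365 = €4,840.8877
Total = €5,093.6521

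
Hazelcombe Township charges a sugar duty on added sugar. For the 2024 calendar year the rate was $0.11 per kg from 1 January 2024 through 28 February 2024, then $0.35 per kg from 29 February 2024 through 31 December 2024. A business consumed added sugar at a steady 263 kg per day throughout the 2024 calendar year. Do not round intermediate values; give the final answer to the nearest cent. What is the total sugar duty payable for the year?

1 January – 28 February 2024: 59 days × 263 kg/day = 15,517 kg at $0.11/kg → $1706.87
29 February – 31 December 2024: 307 days × 263 kg/day = 80,741 kg at $0.35/kg → $28259.35

$29966.22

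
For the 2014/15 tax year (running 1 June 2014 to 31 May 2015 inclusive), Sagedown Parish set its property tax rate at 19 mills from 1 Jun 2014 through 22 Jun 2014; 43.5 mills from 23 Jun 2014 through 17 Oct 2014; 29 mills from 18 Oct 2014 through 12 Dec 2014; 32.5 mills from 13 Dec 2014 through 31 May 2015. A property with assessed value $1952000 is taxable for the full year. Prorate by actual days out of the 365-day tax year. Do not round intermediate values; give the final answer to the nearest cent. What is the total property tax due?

1 Jun – 22 Jun 2014: 22 days at 19 mills → $1952000 × 1.9% × 22/365 = $2235.4411
23 Jun – 17 Oct 2014: 117 days at 43.5 mills → $1952000 × 4.35% × 117/365 = $27218.3671
18 Oct – 12 Dec 2014: 56 days at 29 mills → $1952000 × 2.9% × 56/365 = $8685.0630
13 Dec 2014 – 31 May 2015: 170 days at 32.5 mills → $1952000 × 3.25% × 170/365 = $29547.3973
Total = $67686.2685

$67686.27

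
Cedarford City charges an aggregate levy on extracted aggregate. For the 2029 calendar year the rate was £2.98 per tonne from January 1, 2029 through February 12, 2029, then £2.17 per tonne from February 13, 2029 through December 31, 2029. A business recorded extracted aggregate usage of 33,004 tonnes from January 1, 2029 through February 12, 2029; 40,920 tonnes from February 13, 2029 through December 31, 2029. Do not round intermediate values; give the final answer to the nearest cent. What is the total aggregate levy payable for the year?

£187148.32

January 1 – February 12, 2029: 33,004 tonnes at £2.98/tonne → £98351.92
February 13 – December 31, 2029: 40,920 tonnes at £2.17/tonne → £88796.40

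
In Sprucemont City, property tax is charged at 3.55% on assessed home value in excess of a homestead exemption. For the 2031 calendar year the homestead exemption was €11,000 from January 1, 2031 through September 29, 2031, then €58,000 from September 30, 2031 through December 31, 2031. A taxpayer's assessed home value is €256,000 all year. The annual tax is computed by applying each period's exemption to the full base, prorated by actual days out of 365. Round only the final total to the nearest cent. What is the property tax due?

January 1 – September 29, 2031: 272 days, exemption €11,000 → (€256,000 − €11,000) × 3.55% × 272/365 = €6,481.4247
September 30 – December 31, 2031: 93 days, exemption €58,000 → (€256,000 − €58,000) × 3.55% × 93/365 = €1,790.9507
Total = €8,272.3753

€8,272.38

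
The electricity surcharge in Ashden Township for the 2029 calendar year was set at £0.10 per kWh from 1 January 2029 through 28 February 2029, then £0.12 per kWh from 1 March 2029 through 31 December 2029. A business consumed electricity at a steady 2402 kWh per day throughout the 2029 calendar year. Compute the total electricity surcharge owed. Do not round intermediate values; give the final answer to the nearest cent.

£102,373.24

1 January – 28 February 2029: 59 days × 2402 kWh/day = 141,718 kWh at £0.10/kWh → £14,171.80
1 March – 31 December 2029: 306 days × 2402 kWh/day = 735,012 kWh at £0.12/kWh → £88,201.44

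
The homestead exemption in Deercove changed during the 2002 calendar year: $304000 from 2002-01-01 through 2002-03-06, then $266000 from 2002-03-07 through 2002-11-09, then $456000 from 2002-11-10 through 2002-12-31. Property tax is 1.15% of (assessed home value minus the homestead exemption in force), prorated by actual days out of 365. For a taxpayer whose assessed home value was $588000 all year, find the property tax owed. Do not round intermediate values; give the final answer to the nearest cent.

2002-01-01 to 2002-03-06: 65 days, exemption $304000 → ($588000 − $304000) × 1.15% × 65/365 = $581.6164
2002-03-07 to 2002-11-09: 248 days, exemption $266000 → ($588000 − $266000) × 1.15% × 248/365 = $2516.0110
2002-11-10 to 2002-12-31: 52 days, exemption $456000 → ($588000 − $456000) × 1.15% × 52/365 = $216.2630
Total = $3313.8904

$3313.89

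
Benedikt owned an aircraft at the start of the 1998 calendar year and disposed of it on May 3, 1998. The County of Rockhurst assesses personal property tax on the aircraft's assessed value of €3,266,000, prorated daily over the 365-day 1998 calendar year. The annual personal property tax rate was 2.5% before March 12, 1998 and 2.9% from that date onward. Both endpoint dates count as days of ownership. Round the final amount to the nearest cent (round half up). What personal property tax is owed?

January 1 – March 11, 1998: 70 days at 2.5% → €3,266,000 × 2.5% × 70/365 = €15,658.9041
March 12 – May 3, 1998: 53 days at 2.9% → €3,266,000 × 2.9% × 53/365 = €13,752.9918
Total = €29,411.8959

€29,411.90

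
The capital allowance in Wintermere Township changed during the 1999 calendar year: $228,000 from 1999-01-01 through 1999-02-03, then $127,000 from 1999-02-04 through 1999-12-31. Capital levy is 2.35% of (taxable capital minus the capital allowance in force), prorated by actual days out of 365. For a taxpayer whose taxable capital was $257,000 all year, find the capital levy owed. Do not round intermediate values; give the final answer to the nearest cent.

1999-01-01 to 1999-02-03: 34 days, exemption $228,000 → ($257,000 − $228,000) × 2.35% × 34/365 = $63.4822
1999-02-04 to 1999-12-31: 331 days, exemption $127,000 → ($257,000 − $127,000) × 2.35% × 331/365 = $2,770.4247
Total = $2,833.9068

$2,833.91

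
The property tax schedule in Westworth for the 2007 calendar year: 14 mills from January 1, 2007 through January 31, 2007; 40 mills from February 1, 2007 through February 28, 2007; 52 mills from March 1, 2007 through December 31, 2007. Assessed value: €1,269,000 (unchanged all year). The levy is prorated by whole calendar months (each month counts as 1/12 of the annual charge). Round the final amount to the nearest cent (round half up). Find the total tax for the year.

€60,700.50

January 1 – January 31, 2007: 1 month at 14 mills → €1,269,000 × 1.4% × 1/12 = €1,480.5000
February 1 – February 28, 2007: 1 month at 40 mills → €1,269,000 × 4% × 1/12 = €4,230.0000
March 1 – December 31, 2007: 10 months at 52 mills → €1,269,000 × 5.2% × 10/12 = €54,990.0000
Total = €60,700.5000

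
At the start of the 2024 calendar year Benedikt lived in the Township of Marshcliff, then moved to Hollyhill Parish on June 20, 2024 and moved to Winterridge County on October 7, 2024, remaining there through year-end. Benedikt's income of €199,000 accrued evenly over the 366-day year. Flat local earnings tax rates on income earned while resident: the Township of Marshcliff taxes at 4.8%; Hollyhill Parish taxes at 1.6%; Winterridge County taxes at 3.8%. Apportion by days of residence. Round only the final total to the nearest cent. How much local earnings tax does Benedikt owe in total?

€7,187.92

The Township of Marshcliff, January 1 – June 19, 2024: 171 days → €199,000 × 4.8% × 171/366 = €4,462.8197
Hollyhill Parish, June 20 – October 6, 2024: 109 days → €199,000 × 1.6% × 109/366 = €948.2404
Winterridge County, October 7 – December 31, 2024: 86 days → €199,000 × 3.8% × 86/366 = €1,776.8634
Total = €7,187.9235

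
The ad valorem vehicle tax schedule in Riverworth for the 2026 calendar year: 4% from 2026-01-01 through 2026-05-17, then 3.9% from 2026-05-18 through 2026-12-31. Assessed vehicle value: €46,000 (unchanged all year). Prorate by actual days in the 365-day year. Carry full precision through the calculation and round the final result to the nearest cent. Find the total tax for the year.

€1,811.27

2026-01-01 to 2026-05-17: 137 days at 4% → €46,000 × 4% × 137/365 = €690.6301
2026-05-18 to 2026-12-31: 228 days at 3.9% → €46,000 × 3.9% × 228/365 = €1,120.6356
Total = €1,811.2658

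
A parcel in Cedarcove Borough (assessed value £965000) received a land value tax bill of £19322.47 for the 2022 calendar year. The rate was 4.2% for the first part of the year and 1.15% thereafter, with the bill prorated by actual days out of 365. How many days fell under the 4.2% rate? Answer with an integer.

102 days

Let d = days at the first rate; then 365 − d days at the second rate.
£965000 × [4.2%·d + 1.15%·(365−d)] / 365 = £19322.47
Solving gives d = 102, so the new rate took effect on 13 April 2022.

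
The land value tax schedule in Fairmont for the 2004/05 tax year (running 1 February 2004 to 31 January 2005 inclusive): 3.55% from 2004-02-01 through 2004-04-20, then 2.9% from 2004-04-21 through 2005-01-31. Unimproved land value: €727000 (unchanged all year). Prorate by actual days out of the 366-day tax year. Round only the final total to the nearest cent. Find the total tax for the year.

€22115.90

2004-02-01 to 2004-04-20: 80 days at 3.55% → €727000 × 3.55% × 80/366 = €5641.2022
2004-04-21 to 2005-01-31: 286 days at 2.9% → €727000 × 2.9% × 286/366 = €16474.6940
Total = €22115.8962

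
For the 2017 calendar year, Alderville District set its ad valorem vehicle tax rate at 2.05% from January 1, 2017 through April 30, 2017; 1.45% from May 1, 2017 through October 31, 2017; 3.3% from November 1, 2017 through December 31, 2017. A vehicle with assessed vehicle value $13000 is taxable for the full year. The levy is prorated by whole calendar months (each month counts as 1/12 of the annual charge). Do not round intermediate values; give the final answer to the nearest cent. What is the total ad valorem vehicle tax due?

$254.58

January 1 – April 30, 2017: 4 months at 2.05% → $13000 × 2.05% × 4/12 = $88.8333
May 1 – October 31, 2017: 6 months at 1.45% → $13000 × 1.45% × 6/12 = $94.2500
November 1 – December 31, 2017: 2 months at 3.3% → $13000 × 3.3% × 2/12 = $71.5000
Total = $254.5833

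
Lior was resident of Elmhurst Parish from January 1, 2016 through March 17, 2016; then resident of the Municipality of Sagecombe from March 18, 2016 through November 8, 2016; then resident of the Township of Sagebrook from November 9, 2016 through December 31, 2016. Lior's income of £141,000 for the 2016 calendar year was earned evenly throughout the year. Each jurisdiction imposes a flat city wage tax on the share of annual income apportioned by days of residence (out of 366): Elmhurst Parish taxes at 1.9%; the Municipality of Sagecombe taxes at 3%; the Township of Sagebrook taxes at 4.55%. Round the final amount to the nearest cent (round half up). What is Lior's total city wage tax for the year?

£4,220.18

Elmhurst Parish, January 1 – March 17, 2016: 77 days → £141,000 × 1.9% × 77/366 = £563.6148
The Municipality of Sagecombe, March 18 – November 8, 2016: 236 days → £141,000 × 3% × 236/366 = £2,727.5410
The Township of Sagebrook, November 9 – December 31, 2016: 53 days → £141,000 × 4.55% × 53/366 = £929.0205
Total = £4,220.1762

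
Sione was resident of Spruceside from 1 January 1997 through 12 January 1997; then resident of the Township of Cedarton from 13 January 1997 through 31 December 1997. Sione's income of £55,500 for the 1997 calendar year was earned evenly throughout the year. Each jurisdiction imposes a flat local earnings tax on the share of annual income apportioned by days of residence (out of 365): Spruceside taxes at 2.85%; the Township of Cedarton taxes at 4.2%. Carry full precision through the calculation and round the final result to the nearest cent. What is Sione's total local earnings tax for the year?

Spruceside, 1 January – 12 January 1997: 12 days → £55,500 × 2.85% × 12/365 = £52.0027
The Township of Cedarton, 13 January – 31 December 1997: 353 days → £55,500 × 4.2% × 353/365 = £2,254.3644
Total = £2,306.3671

£2,306.37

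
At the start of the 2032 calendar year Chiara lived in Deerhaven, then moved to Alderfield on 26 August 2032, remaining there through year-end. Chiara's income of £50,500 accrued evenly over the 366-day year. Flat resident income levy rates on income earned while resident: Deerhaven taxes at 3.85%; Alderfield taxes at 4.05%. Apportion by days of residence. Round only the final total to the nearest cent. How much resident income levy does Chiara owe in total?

Deerhaven, 1 January – 25 August 2032: 238 days → £50,500 × 3.85% × 238/366 = £1,264.2937
Alderfield, 26 August – 31 December 2032: 128 days → £50,500 × 4.05% × 128/366 = £715.2787
Total = £1,979.5724

£1,979.57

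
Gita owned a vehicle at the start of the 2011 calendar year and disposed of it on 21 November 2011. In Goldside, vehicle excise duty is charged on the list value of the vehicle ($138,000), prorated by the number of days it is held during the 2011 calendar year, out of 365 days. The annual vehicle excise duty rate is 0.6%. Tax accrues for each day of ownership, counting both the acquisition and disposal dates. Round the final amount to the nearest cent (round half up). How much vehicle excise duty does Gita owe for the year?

$737.26

Days held (1 January – 21 November 2011): 325 out of 365
Tax = $138,000 × 0.6% × 325/365 = $737.2603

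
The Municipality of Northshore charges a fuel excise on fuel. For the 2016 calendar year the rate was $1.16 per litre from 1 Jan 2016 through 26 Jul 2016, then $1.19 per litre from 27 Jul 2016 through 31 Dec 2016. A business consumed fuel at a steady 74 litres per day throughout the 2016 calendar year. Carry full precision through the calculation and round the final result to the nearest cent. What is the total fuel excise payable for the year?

$31,768.20

1 Jan – 26 Jul 2016: 208 days × 74 litres/day = 15,392 litres at $1.16/litre → $17,854.72
27 Jul – 31 Dec 2016: 158 days × 74 litres/day = 11,692 litres at $1.19/litre → $13,913.48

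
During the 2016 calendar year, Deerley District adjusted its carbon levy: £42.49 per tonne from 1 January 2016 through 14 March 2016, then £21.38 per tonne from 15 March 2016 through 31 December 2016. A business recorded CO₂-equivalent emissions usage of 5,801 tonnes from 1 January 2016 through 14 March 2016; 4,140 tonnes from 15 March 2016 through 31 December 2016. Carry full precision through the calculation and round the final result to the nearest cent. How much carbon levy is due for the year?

1 January – 14 March 2016: 5,801 tonnes at £42.49/tonne → £246484.49
15 March – 31 December 2016: 4,140 tonnes at £21.38/tonne → £88513.20

£334997.69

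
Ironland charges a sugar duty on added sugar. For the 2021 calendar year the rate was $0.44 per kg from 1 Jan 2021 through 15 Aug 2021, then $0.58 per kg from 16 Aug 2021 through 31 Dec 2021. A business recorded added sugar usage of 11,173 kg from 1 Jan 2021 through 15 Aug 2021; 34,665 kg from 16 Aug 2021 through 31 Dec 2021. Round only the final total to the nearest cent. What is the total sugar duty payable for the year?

$25021.82

1 Jan – 15 Aug 2021: 11,173 kg at $0.44/kg → $4916.12
16 Aug – 31 Dec 2021: 34,665 kg at $0.58/kg → $20105.70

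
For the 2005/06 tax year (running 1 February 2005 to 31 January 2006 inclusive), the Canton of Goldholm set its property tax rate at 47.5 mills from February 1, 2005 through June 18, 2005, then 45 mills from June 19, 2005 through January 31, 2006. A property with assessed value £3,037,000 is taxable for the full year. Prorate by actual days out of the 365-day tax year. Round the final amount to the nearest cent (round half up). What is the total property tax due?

£139,535.59

February 1 – June 18, 2005: 138 days at 47.5 mills → £3,037,000 × 4.75% × 138/365 = £54,541.1918
June 19, 2005 – January 31, 2006: 227 days at 45 mills → £3,037,000 × 4.5% × 227/365 = £84,994.3973
Total = £139,535.5890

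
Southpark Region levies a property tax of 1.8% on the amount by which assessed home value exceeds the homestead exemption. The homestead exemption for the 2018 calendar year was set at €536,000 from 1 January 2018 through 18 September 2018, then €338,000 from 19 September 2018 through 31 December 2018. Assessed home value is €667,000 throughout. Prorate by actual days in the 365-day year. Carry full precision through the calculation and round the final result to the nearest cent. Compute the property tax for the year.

€3,373.50

1 January – 18 September 2018: 261 days, exemption €536,000 → (€667,000 − €536,000) × 1.8% × 261/365 = €1,686.1315
19 September – 31 December 2018: 104 days, exemption €338,000 → (€667,000 − €338,000) × 1.8% × 104/365 = €1,687.3644
Total = €3,373.4959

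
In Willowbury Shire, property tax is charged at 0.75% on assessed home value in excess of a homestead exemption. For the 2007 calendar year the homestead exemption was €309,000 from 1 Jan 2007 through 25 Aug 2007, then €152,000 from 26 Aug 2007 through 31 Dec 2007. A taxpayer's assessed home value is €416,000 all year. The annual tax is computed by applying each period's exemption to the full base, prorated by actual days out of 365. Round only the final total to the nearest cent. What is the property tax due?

€1,215.43

1 Jan – 25 Aug 2007: 237 days, exemption €309,000 → (€416,000 − €309,000) × 0.75% × 237/365 = €521.0753
26 Aug – 31 Dec 2007: 128 days, exemption €152,000 → (€416,000 − €152,000) × 0.75% × 128/365 = €694.3562
Total = €1,215.4315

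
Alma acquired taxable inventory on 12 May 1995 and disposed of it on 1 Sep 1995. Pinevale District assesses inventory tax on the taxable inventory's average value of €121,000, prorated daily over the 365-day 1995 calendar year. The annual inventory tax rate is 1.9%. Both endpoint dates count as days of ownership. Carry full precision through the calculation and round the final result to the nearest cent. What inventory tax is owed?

Days held (12 May – 1 Sep 1995): 113 out of 365
Tax = €121,000 × 1.9% × 113/365 = €711.7452

€711.75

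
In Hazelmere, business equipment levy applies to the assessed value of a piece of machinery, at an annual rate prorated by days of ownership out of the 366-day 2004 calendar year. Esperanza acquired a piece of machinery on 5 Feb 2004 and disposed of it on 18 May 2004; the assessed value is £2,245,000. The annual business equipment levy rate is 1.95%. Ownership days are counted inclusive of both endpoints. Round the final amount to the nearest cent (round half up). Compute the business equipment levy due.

£12,439.51

Days held (5 Feb – 18 May 2004): 104 out of 366
Tax = £2,245,000 × 1.95% × 104/366 = £12,439.5082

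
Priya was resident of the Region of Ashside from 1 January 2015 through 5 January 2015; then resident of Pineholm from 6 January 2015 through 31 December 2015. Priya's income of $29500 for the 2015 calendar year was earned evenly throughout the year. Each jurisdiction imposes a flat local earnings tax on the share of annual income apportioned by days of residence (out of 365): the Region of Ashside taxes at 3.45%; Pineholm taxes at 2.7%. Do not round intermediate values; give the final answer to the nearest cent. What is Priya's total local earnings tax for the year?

The Region of Ashside, 1 January – 5 January 2015: 5 days → $29500 × 3.45% × 5/365 = $13.9418
Pineholm, 6 January – 31 December 2015: 360 days → $29500 × 2.7% × 360/365 = $785.5890
Total = $799.5308

$799.53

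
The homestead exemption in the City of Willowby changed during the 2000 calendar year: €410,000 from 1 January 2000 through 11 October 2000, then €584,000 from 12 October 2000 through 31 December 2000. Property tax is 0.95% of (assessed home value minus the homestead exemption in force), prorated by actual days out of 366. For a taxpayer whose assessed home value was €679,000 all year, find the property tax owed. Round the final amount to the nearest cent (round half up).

1 January – 11 October 2000: 285 days, exemption €410,000 → (€679,000 − €410,000) × 0.95% × 285/366 = €1,989.9385
12 October – 31 December 2000: 81 days, exemption €584,000 → (€679,000 − €584,000) × 0.95% × 81/366 = €199.7336
Total = €2,189.6721

€2,189.67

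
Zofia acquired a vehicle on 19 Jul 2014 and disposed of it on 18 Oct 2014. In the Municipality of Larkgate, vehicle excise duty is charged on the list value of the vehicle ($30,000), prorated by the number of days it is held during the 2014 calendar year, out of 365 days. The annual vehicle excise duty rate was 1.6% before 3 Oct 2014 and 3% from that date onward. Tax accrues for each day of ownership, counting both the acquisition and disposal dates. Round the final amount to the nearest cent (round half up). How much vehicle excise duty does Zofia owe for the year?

$139.40

19 Jul – 2 Oct 2014: 76 days at 1.6% → $30,000 × 1.6% × 76/365 = $99.9452
3 Oct – 18 Oct 2014: 16 days at 3% → $30,000 × 3% × 16/365 = $39.4521
Total = $139.3973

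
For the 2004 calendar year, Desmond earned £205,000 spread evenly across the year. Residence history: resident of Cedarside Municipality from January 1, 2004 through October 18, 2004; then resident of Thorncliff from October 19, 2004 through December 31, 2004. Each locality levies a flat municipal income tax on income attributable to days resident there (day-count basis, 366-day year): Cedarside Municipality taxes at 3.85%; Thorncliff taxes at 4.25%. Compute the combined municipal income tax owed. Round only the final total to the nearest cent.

Cedarside Municipality, January 1 – October 18, 2004: 292 days → £205,000 × 3.85% × 292/366 = £6,296.7486
Thorncliff, October 19 – December 31, 2004: 74 days → £205,000 × 4.25% × 74/366 = £1,761.5437
Total = £8,058.2923

£8,058.29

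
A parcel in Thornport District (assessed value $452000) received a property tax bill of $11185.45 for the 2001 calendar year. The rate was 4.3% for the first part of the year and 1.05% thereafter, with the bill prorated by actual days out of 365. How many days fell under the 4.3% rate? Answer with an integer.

160 days

Let d = days at the first rate; then 365 − d days at the second rate.
$452000 × [4.3%·d + 1.05%·(365−d)] / 365 = $11185.45
Solving gives d = 160, so the new rate took effect on 10 June 2001.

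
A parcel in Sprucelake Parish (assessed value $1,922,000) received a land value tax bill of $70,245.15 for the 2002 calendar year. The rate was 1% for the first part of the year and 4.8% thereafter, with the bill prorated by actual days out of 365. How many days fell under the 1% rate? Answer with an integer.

Let d = days at the first rate; then 365 − d days at the second rate.
$1,922,000 × [1%·d + 4.8%·(365−d)] / 365 = $70,245.15
Solving gives d = 110, so the new rate took effect on 21 April 2002.

110 days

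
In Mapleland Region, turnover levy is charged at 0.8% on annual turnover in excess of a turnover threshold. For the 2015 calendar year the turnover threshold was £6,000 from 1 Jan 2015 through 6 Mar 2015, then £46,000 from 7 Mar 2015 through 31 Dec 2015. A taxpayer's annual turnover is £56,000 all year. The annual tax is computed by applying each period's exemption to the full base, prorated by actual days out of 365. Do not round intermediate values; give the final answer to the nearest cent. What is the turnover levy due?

1 Jan – 6 Mar 2015: 65 days, exemption £6,000 → (£56,000 − £6,000) × 0.8% × 65/365 = £71.2329
7 Mar – 31 Dec 2015: 300 days, exemption £46,000 → (£56,000 − £46,000) × 0.8% × 300/365 = £65.7534
Total = £136.9863

£136.99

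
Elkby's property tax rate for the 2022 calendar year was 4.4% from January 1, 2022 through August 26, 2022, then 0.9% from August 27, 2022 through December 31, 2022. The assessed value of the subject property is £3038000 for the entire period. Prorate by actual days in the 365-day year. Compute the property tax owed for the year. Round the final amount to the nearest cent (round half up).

£96674.99

January 1 – August 26, 2022: 238 days at 4.4% → £3038000 × 4.4% × 238/365 = £87161.4685
August 27 – December 31, 2022: 127 days at 0.9% → £3038000 × 0.9% × 127/365 = £9513.5178
Total = £96674.9863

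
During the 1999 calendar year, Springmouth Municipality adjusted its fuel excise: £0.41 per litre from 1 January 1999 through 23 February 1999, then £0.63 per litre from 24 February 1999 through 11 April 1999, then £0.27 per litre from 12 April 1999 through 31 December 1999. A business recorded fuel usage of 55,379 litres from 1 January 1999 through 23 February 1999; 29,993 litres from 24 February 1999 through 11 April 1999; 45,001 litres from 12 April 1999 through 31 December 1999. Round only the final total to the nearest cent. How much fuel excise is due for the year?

£53,751.25

1 January – 23 February 1999: 55,379 litres at £0.41/litre → £22,705.39
24 February – 11 April 1999: 29,993 litres at £0.63/litre → £18,895.59
12 April – 31 December 1999: 45,001 litres at £0.27/litre → £12,150.27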